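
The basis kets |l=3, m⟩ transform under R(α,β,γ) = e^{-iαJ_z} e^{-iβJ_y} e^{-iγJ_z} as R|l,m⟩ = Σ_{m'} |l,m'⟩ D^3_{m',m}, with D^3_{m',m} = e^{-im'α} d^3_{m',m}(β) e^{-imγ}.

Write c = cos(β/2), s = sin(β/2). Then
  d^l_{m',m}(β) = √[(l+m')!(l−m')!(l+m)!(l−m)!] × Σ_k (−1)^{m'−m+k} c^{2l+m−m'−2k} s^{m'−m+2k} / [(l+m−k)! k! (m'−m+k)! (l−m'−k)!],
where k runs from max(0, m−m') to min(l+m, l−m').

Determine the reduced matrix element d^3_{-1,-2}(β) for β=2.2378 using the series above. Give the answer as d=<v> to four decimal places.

d^3_{-1,-2}(β=2.2378) via the finite sum:
Half-angle: c=0.436672, s=0.899621. N=√(2·24·1·120)=75.894664
k: max(0,(-2)−(-1))=0 … min(3+(-2),3−(-1))=1
  k=0: (−1)^1·75.8947/(24)·0.4367^5·0.8996^1 = -0.045169
  k=1: (−1)^2·75.8947/(12)·0.4367^3·0.8996^3 = +0.383420
d^3_{-1,-2}(2.2378) = -0.045169 +0.383420 = +0.338252

d=0.3383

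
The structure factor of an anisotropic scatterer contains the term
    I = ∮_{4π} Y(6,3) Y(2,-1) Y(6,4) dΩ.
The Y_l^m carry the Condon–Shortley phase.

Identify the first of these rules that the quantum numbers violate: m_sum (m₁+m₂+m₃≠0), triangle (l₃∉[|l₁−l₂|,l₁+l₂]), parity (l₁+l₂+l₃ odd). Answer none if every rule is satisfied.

m₁+m₂+m₃ = 3 − 1 + 4 = 6  ✗
triangle: |6−2|=4 ≤ l₃=6 ≤ 6+2=8
parity: l₁+l₂+l₃ = 14 is even

m_sum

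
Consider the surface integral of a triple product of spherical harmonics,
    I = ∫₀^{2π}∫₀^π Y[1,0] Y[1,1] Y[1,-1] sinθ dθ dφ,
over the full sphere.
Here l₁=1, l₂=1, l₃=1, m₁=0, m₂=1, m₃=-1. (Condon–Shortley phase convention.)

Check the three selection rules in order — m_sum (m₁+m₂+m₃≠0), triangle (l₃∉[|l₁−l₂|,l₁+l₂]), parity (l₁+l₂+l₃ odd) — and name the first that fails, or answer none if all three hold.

m₁+m₂+m₃ = 0 + 1 − 1 = 0  ✓
triangle: |1−1|=0 ≤ l₃=1 ≤ 1+1=2  ✓
parity: l₁+l₂+l₃ = 3 is odd  ✗

parity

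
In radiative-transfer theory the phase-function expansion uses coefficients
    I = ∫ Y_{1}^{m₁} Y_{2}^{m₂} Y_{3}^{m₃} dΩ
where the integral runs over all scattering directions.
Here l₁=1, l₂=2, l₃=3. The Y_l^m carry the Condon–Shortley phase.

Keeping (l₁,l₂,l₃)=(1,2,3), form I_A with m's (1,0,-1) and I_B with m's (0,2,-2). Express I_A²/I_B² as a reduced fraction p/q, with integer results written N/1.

l's match ⇒ only the (l;m) 3-j factors differ between A and B.
A: triangle coeff Δ(1,2,3) = 1/105; Σ_t [0,0]: t=0:+1/8 = 1/8; (3j)²=2/35 [(1 2 3; 1 0 -1)], sign=+1
B: triangle coeff Δ(1,2,3) = 1/105; Σ_t [0,0]: t=0:+1/24 = 1/24; (3j)²=1/21 [(1 2 3; 0 2 -2)], sign=-1
I_A²/I_B² = (2/35)/(1/21) = 6/5

6/5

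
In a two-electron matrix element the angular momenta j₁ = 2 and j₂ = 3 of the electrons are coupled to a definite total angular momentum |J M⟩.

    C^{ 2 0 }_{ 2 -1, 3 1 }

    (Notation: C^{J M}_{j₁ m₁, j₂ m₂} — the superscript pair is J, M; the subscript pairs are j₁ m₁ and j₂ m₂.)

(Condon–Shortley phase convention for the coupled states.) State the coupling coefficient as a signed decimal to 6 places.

+√(1/7) ≈ +0.377964

triangle: 3!·1!·3!/8! = 36/40320
(j±m)!: 1!·3!·4!·2!·2!·2! = 1152
prefactor² = (2J+1)·Δ·N² = 36/7
  k=2: +1/(2!·1!·1!·2!·0!·1!) = 1/4
  k=3: −1/(3!·0!·0!·1!·1!·2!) = -1/12
Σ = 1/6  ⇒  CG² = 36/7·(1/6)² = 1/7
CG = +√(1/7) = +0.377964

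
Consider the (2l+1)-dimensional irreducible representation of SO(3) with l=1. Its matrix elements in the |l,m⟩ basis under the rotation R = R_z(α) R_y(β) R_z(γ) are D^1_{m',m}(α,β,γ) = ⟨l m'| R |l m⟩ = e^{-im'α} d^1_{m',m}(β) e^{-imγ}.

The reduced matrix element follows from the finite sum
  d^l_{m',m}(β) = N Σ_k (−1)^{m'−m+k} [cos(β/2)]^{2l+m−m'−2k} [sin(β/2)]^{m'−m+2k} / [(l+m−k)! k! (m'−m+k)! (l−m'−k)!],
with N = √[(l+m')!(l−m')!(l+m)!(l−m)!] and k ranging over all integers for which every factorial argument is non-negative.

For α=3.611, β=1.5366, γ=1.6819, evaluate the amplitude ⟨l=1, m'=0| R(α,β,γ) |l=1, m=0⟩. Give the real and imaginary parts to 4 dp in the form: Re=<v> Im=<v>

First d^1_{0,0}(β=1.5366), then the phase factors e^{-i(0)α} and e^{-i(0)γ}:
c=cos(1.536600/2)=0.719093, s=sin(1.536600/2)=0.694914; N=√[1·1·1·1]=1.000000
The bounds max(0,m−m')=0 and min(l+m,l−m')=1 give 2 terms
  k=0: (−1)^0·1.0000/(1)·0.7191^2·0.6949^0 = +0.517095
  k=1: (−1)^1·1.0000/(1)·0.7191^0·0.6949^2 = -0.482905
d^1_{0,0}(1.5366) = +0.517095 -0.482905 = +0.034190
D = (+1.000000+0.000000i)·(+0.034190)·(+1.000000+0.000000i) = +0.034190+0.000000i

Re=0.0342 Im=0.0000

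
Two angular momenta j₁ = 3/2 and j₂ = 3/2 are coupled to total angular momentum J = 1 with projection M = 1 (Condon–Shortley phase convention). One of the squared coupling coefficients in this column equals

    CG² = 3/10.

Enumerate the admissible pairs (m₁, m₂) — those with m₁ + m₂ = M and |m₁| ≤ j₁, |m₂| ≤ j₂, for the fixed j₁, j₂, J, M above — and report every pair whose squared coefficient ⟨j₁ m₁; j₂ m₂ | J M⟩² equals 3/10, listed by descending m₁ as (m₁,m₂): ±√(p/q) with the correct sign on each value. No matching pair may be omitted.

(3/2,-1/2): +√(3/10); (-1/2,3/2): +√(3/10)

Admissible pairs with m₁+m₂ = M = 1: (-1/2,3/2), (1/2,1/2), (3/2,-1/2)
  (m₁,m₂)=(3/2,-1/2): CG² = 3/10, CG = +√(3/10)   ← matches the target
  (m₁,m₂)=(1/2,1/2): CG² = 2/5, CG = −√(2/5)
  (m₁,m₂)=(-1/2,3/2): CG² = 3/10, CG = +√(3/10)   ← matches the target
Pairs with CG² = 3/10: (3/2,-1/2): +√(3/10); (-1/2,3/2): +√(3/10)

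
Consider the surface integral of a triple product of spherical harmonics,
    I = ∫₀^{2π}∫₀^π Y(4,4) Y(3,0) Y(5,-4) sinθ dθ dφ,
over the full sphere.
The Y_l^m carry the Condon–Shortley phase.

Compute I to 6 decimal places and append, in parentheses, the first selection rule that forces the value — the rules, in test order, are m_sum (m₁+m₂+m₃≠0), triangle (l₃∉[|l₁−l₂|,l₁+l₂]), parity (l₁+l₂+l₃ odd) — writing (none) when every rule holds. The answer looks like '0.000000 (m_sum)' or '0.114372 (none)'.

-0.207724 (none)

Rules hold: Σm=0, L=12 even, 1≤5≤7.
N = 9·7·11 = 693
Δ = 2!·6!·4!/13! = 1/180180
Racah Σ t=0..2: t=0:+1/576 t=1:−1/144 t=2:+1/576 = -1/288
⇒ 3j(4 3 5; 0 0 0)² = 20/1001, sgn +1
Racah Σ t=0..0: t=0:+1/8640 = 1/8640
⇒ 3j(4 3 5; 4 0 -4)² = 28/715, sgn -1
4πI² = N·(3j₀)²·(3jₘ)² = 1008/1859
I = -1·√(0.542227/4π) = -0.20772350
No selection rule forces the value: the integral is nonzero (none).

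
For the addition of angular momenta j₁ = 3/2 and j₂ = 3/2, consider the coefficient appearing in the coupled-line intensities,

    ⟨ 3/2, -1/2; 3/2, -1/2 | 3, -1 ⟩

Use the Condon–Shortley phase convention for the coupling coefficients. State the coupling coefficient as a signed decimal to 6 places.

j₁+j₂−J=0  J+j₁−j₂=3  J−j₁+j₂=3  j₁+j₂+J+1=7
(j₁±m₁, j₂±m₂, J±M) = (1,2,1,2,2,4)
P² = 48/5
sum k=0..0:
  [0] +1/4 = 1/4
S = 1/4
C² = P²·S² = 3/5 ; C = +0.774597

+0.774597  (= +√(3/5))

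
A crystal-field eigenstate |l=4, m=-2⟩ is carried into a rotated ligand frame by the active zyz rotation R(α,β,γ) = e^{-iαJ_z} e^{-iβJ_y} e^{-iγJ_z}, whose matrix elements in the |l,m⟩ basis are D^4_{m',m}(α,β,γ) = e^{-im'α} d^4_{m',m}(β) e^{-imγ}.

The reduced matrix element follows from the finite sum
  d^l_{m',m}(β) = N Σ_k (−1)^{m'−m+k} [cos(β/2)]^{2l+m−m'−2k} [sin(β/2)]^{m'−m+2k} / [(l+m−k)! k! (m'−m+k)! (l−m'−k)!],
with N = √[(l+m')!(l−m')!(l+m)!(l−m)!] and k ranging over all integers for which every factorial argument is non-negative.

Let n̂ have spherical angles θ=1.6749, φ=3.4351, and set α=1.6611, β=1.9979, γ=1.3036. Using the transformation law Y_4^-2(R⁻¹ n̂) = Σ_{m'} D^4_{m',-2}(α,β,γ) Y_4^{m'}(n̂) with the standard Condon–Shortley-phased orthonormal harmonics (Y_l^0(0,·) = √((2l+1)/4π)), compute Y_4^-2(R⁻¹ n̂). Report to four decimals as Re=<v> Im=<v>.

Re=-0.2790 Im=0.0489

Need the full column D^4_{m',-2} for m'=−4..4 at α=1.6611, β=1.9979, γ=1.3036.
cos(β/2)=0.541186, sin(β/2)=0.840903
d^4_{-4,-2}: single k=2 term ⇒ +0.094004;  D = -0.092598+0.016198i
d^4_{-3,-2}: k∈[1..2] ⇒ +0.042779 -0.309852 = -0.267073;  D = -0.069557-0.257856i
d^4_{-2,-2}: k∈[0..2] ⇒ +0.007358 -0.213182 +0.643369 = +0.437545;  D = +0.410447-0.151588i
d^4_{-1,-2}: k∈[0..2] ⇒ -0.048507 +0.585565 -0.942505 = -0.405447;  D = +0.174194+0.366119i
d^4_{0,-2}: k∈[0..2] ⇒ +0.168535 -1.085073 +0.982403 = +0.065866;  D = -0.056682+0.033547i
d^4_{1,-2}: k∈[0..2] ⇒ -0.390377 +1.413757 -0.682660 = +0.340720;  D = +0.199271+0.276372i
d^4_{2,-2}: k∈[0..2] ⇒ +0.643369 -1.242652 +0.250016 = -0.349267;  D = -0.263729+0.228986i
d^4_{3,-2}: k∈[0..1] ⇒ -0.748090 +0.602050 = -0.146040;  D = +0.105301+0.101190i
d^4_{4,-2}: single k=0 term ⇒ +0.547958;  D = -0.342498+0.427730i
Y_4^{m'}(θ=1.6749,φ=3.4351) and Σ D·Y over m':
  (-0.0926+0.0162i)·(+0.1673-0.3994i)  (-0.0696-0.2579i)·(+0.0815-0.0987i)  (+0.4104-0.1516i)·(-0.2547+0.1694i)  (+0.1742+0.3661i)·(-0.1369+0.0414i)  (-0.0567+0.0335i)·(+0.2835+0.0000i)  (+0.1993+0.2764i)·(+0.1369+0.0414i)  (-0.2637+0.2290i)·(-0.2547-0.1694i)  (+0.1053+0.1012i)·(-0.0815-0.0987i)  (-0.3425+0.4277i)·(+0.1673+0.3994i)
Y_4^-2(R⁻¹ n̂) = -0.278979+0.048886i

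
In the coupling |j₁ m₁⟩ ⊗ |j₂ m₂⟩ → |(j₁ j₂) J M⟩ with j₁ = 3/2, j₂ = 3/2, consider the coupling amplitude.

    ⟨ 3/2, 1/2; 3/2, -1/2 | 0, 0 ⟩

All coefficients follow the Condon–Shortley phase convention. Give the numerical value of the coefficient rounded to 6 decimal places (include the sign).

-0.500000  (= −√(1/4))

√[1·3!0!0!/4! · 2!1!1!2!0!0!] = √(1)
  +(−1)^1/∏(1,2,0,0,0,0)! = -1/2  (running -1/2)
⟨..|..⟩ = √(1)·(-1/2) = -0.500000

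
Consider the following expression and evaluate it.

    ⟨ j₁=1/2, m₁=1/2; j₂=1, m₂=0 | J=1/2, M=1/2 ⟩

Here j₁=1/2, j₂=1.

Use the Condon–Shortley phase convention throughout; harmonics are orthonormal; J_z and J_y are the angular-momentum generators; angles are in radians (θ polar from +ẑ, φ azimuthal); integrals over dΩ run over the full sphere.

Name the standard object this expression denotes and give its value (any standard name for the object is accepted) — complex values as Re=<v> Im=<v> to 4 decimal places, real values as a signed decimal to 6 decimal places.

Clebsch–Gordan coefficient, +√(1/3) ≈ +0.577350

This is a Clebsch–Gordan (vector-coupling) coefficient.
√[2·1!0!1!/3! · 1!0!1!1!1!0!] = √(1/3)
  +(−1)^0/∏(0,1,0,1,0,0)! = 1  (running 1)
⟨..|..⟩ = √(1/3)·(1) = +0.577350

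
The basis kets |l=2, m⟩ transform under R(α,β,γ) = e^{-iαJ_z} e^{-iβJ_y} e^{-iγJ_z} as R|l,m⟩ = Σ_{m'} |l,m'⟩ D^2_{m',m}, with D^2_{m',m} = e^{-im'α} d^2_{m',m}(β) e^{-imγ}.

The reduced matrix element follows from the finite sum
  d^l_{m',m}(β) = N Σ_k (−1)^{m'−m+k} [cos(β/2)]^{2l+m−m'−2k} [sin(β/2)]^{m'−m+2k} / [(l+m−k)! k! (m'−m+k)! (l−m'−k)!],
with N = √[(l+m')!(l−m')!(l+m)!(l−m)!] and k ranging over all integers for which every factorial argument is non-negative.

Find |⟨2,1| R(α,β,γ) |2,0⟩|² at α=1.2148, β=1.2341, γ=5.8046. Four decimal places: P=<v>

P=0.1458

First d^2_{1,0}(β=1.2341), then the phase factors e^{-i(1)α} and e^{-i(0)γ}:
Half-angle: c=0.815589, s=0.578632. N=√(6·1·2·2)=4.898979
The bounds max(0,m−m')=0 and min(l+m,l−m')=1 give 2 terms
  k=0: (−1)^1·4.8990/(2)·0.8156^3·0.5786^1 = -0.768939
  k=1: (−1)^2·4.8990/(2)·0.8156^1·0.5786^3 = +0.387038
d^2_{1,0}(1.2341) = -0.768939 +0.387038 = -0.381901
|D^2_{1,0}|² = |d^2_{1,0}(β)|² = (-0.381901)² = 0.145848 (the z-rotation phases have unit modulus)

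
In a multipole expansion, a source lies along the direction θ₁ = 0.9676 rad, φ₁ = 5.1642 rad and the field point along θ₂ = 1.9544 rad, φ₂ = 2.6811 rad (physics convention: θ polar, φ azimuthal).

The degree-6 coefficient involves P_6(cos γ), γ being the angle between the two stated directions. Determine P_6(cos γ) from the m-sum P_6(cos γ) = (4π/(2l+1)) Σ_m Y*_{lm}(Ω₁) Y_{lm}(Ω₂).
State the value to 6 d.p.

Summing Y*_{l m}(θ₁,φ₁)·Y_{l m}(θ₂,φ₂) over m ∈ [−6, 6]; prefactor 4π/(2·6+1) = 0.966644:
  term(m=-6) = -0.03194 + 0.03351j   from Y*(Ω₁)=0.13693 - 0.06292j, Y(Ω₂)=-0.28543 + 0.11355j
  term(m=-5) = -0.15268 + 0.02321j   from Y*(Ω₁)=0.27772 + 0.22840j, Y(Ω₂)=-0.28694 + 0.31956j
  term(m=-4) = -0.05197 - 0.02891j   from Y*(Ω₁)=-0.09763 + 0.40520j, Y(Ω₂)=-0.03822 + 0.13747j
  term(m=-3) = 0.01244 + 0.02905j   from Y*(Ω₁)=-0.10884 + 0.02381j, Y(Ω₂)=-0.05338 - 0.27861j
  term(m=-2) = 0.01867 - 0.07195j   from Y*(Ω₁)=0.18794 + 0.23860j, Y(Ω₂)=-0.14808 - 0.19486j
  term(m=-1) = -0.03890 + 0.03010j   from Y*(Ω₁)=-0.10392 + 0.21414j, Y(Ω₂)=0.18512 + 0.09183j
  term(m=+0) = 0.06504 + 0.00000j   from Y*(Ω₁)=0.24581 + 0.00000j, Y(Ω₂)=0.26458 + 0.00000j
  term(m=+1) = -0.03890 - 0.03010j   from Y*(Ω₁)=0.10392 + 0.21414j, Y(Ω₂)=-0.18512 + 0.09183j
  term(m=+2) = 0.01867 + 0.07195j   from Y*(Ω₁)=0.18794 - 0.23860j, Y(Ω₂)=-0.14808 + 0.19486j
  term(m=+3) = 0.01244 - 0.02905j   from Y*(Ω₁)=0.10884 + 0.02381j, Y(Ω₂)=0.05338 - 0.27861j
  term(m=+4) = -0.05197 + 0.02891j   from Y*(Ω₁)=-0.09763 - 0.40520j, Y(Ω₂)=-0.03822 - 0.13747j
  term(m=+5) = -0.15268 - 0.02321j   from Y*(Ω₁)=-0.27772 + 0.22840j, Y(Ω₂)=0.28694 + 0.31956j
  term(m=+6) = -0.03194 - 0.03351j   from Y*(Ω₁)=0.13693 + 0.06292j, Y(Ω₂)=-0.28543 - 0.11355j
Total Σ_m = -0.42372 + 0.00000j. Multiply by 0.966644: -0.40959 + 0.00000j. P_6(cos γ) = -0.409591

-0.409591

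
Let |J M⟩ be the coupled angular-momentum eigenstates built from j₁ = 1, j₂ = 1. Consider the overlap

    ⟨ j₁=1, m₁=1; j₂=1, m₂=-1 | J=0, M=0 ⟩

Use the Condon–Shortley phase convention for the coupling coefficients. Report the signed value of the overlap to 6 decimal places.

j₁+j₂−J=2  J+j₁−j₂=0  J−j₁+j₂=0  j₁+j₂+J+1=3
(j₁±m₁, j₂±m₂, J±M) = (2,0,0,2,0,0)
P² = 4/3
sum k=0..0:
  [0] +1/2 = 1/2
S = 1/2
C² = P²·S² = 1/3 ; C = +0.577350

+0.577350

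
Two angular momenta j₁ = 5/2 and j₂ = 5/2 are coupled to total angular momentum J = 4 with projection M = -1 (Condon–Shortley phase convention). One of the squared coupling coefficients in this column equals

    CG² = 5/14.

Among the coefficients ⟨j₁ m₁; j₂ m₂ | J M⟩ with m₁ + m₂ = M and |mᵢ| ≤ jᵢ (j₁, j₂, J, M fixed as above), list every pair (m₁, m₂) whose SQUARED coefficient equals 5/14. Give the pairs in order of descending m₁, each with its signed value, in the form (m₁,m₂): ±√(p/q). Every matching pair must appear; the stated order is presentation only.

(1/2,-3/2): +√(5/14); (-3/2,1/2): −√(5/14)

Admissible pairs with m₁+m₂ = M = -1: (-5/2,3/2), (-3/2,1/2), (-1/2,-1/2), (1/2,-3/2), (3/2,-5/2)
  (m₁,m₂)=(3/2,-5/2): CG² = 1/7, CG = +√(1/7)
  (m₁,m₂)=(1/2,-3/2): CG² = 5/14, CG = +√(5/14)   ← matches the target
  (m₁,m₂)=(-1/2,-1/2): CG² = 0/1, CG = 0
  (m₁,m₂)=(-3/2,1/2): CG² = 5/14, CG = −√(5/14)   ← matches the target
  (m₁,m₂)=(-5/2,3/2): CG² = 1/7, CG = −√(1/7)
Pairs with CG² = 5/14: (1/2,-3/2): +√(5/14); (-3/2,1/2): −√(5/14)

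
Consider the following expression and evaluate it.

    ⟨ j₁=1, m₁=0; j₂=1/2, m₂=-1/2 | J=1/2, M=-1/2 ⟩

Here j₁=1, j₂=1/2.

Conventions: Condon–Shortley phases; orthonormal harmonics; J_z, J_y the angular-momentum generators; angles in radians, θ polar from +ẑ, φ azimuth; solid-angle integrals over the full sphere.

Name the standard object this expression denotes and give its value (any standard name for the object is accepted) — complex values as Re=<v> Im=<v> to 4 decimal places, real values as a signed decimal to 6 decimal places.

This is a Clebsch–Gordan (vector-coupling) coefficient.
√[2·1!1!0!/3! · 1!1!0!1!0!1!] = √(1/3)
  +(−1)^0/∏(0,1,1,0,0,0)! = 1  (running 1)
⟨..|..⟩ = √(1/3)·(1) = +0.577350

Clebsch–Gordan coefficient, +√(1/3) ≈ +0.577350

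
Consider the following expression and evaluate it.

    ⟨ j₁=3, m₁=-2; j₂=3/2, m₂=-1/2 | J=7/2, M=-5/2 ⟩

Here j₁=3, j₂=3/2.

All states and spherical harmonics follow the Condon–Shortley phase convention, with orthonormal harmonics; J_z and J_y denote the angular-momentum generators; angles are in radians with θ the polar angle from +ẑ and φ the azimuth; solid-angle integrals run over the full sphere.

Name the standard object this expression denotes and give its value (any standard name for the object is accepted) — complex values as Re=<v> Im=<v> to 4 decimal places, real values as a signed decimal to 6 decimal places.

Clebsch–Gordan coefficient, −√(1/7) ≈ -0.377964

This is a Clebsch–Gordan (vector-coupling) coefficient.
√[8·1!5!2!/9! · 1!5!1!2!1!6!] = √(6400/7)
  +(−1)^0/∏(0,1,5,1,0,1)! = 1/120  (running 1/120)
  +(−1)^1/∏(1,0,4,0,1,2)! = -1/48  (running -1/80)
⟨..|..⟩ = √(6400/7)·(-1/80) = -0.377964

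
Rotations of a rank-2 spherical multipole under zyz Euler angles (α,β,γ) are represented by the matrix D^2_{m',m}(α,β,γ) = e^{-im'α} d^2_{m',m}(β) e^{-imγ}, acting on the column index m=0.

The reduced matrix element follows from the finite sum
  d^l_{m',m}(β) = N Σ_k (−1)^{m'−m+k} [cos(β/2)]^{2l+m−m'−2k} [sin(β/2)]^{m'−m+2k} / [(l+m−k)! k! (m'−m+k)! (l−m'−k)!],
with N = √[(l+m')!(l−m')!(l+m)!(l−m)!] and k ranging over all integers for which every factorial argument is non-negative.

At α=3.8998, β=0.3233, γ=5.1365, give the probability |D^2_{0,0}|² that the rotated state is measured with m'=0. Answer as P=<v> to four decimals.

P=0.7201

D^2_{0,0}(3.8998,0.3233,5.1365) = e^{-i·0·3.8998}·d^2_{0,0}(0.3233)·e^{-i·0·5.1365}. Compute d first:
With c≡cos(β/2)=0.986963 and s≡sin(β/2)=0.160947, N=[2·2·2·2]^{1/2}=4.000000
The bounds max(0,m−m')=0 and min(l+m,l−m')=2 give 3 terms
  k=0: (−1)^0·4.0000/(4)·0.9870^4·0.1609^0 = +0.948863
  k=1: (−1)^1·4.0000/(1)·0.9870^2·0.1609^2 = -0.100932
  k=2: (−1)^2·4.0000/(4)·0.9870^0·0.1609^4 = +0.000671
d^2_{0,0}(0.3233) = +0.948863 -0.100932 +0.000671 = +0.848603
|D^2_{0,0}|² = |d^2_{0,0}(β)|² = (+0.848603)² = 0.720126 (the z-rotation phases have unit modulus)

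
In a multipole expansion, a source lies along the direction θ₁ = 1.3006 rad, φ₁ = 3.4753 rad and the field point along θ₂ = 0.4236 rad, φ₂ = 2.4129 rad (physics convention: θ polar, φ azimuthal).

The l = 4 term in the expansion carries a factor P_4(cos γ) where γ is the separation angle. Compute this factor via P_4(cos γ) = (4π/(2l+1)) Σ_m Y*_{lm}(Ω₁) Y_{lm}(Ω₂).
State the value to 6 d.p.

Summing Y*_{l m}(θ₁,φ₁)·Y_{l m}(θ₂,φ₂) over m ∈ [−4, 4]; prefactor 4π/(2·4+1) = 1.396263:
  m=-4: (0.089240, 0.371143) × (-0.012309, 0.002841) = (-0.002153, -0.004315)  (running Σ = (-0.002153, -0.004315))
  m=-3: (-0.161287, -0.251811) × (0.045739, -0.064712) = (-0.023672, -0.001080)  (running Σ = (-0.025825, -0.005395))
  m=-2: (-0.122322, -0.096397) × (0.030813, 0.270526) = (0.022309, -0.036062)  (running Σ = (-0.003516, -0.041457))
  m=-1: (0.287601, 0.099703) × (-0.372597, -0.332568) = (-0.074001, -0.132796)  (running Σ = (-0.077518, -0.174253))
  m=0: (0.110045, -0.000000) × (0.237046, 0.000000) = (0.026086, 0.000000)  (running Σ = (-0.051432, -0.174253))
  m=1: (-0.287601, 0.099703) × (0.372597, -0.332568) = (-0.074001, 0.132796)  (running Σ = (-0.125433, -0.041457))
  m=2: (-0.122322, 0.096397) × (0.030813, -0.270526) = (0.022309, 0.036062)  (running Σ = (-0.103125, -0.005395))
  m=3: (0.161287, -0.251811) × (-0.045739, -0.064712) = (-0.023672, 0.001080)  (running Σ = (-0.126797, -0.004315))
  m=4: (0.089240, -0.371143) × (-0.012309, -0.002841) = (-0.002153, 0.004315)  (running Σ = (-0.128950, -0.000000))
Total Σ_m = (-0.128950, -0.000000). Multiply by 1.396263: (-0.180048, -0.000000). P_4(cos γ) = -0.180048

-0.180048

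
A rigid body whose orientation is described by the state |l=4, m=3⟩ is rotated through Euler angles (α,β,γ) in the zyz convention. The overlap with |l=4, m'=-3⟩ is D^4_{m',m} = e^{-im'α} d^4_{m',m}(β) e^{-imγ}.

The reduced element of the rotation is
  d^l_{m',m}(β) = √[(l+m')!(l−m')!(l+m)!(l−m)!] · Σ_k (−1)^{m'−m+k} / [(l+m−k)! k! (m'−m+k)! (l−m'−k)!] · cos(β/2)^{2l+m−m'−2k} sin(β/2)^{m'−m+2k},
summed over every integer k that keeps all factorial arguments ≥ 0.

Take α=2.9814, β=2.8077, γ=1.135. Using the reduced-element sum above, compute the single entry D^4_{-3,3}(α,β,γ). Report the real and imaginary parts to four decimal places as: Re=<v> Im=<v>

First d^4_{-3,3}(β=2.8077), then the phase factors e^{-i(-3)α} and e^{-i(3)γ}:
Half-angle: c=0.166172, s=0.986097. N=√(1·5040·5040·1)=5040.000000
The bounds max(0,m−m')=6 and min(l+m,l−m')=7 give 2 terms
  k=6: (−1)^0·5040.0000/(720)·0.1662^2·0.9861^6 = +0.177718
  k=7: (−1)^1·5040.0000/(5040)·0.1662^0·0.9861^8 = -0.894039
d^4_{-3,3}(2.8077) = +0.177718 -0.894039 = -0.716321
Attach z-rotation phases: D = e^{-i(-3)(2.9814)}·(-0.716321)·e^{-i(3)(1.1350)} = -0.527052+0.485111i

Re=-0.5271 Im=0.4851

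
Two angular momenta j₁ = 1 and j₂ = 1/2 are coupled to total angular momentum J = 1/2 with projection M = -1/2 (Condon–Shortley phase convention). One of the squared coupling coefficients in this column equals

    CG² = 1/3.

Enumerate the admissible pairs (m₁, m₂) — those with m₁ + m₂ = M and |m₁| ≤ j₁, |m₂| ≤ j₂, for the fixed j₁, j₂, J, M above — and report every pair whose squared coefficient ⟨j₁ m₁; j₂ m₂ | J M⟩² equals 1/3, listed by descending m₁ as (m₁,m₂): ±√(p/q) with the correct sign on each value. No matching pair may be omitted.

Admissible pairs with m₁+m₂ = M = -1/2: (-1,1/2), (0,-1/2)
  (m₁,m₂)=(0,-1/2): CG² = 1/3, CG = +√(1/3)   ← matches the target
  (m₁,m₂)=(-1,1/2): CG² = 2/3, CG = −√(2/3)
Pairs with CG² = 1/3: (0,-1/2): +√(1/3)

(0,-1/2): +√(1/3)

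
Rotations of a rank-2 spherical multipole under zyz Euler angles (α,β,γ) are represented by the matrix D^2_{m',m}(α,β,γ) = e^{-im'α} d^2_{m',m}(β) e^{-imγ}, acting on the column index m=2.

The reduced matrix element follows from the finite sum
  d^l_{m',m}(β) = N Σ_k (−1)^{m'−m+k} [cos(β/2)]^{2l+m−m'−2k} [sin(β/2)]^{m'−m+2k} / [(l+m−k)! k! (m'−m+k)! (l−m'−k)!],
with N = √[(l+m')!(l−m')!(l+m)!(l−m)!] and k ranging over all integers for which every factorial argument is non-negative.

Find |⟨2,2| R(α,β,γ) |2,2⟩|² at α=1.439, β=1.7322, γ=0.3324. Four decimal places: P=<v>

P=0.0310

First d^2_{2,2}(β=1.7322), then the phase factors e^{-i(2)α} and e^{-i(2)γ}:
c=cos(1.732200/2)=0.647803, s=sin(1.732200/2)=0.761808; N=√[24·1·24·1]=24.000000
The bounds max(0,m−m')=0 and min(l+m,l−m')=0 give 1 term
  k=0: (−1)^0·24.0000/(24)·0.6478^4·0.7618^0 = +0.176105
d^2_{2,2}(1.7322) = +0.176105
|D^2_{2,2}|² = |d^2_{2,2}(β)|² = (+0.176105)² = 0.031013 (the z-rotation phases have unit modulus)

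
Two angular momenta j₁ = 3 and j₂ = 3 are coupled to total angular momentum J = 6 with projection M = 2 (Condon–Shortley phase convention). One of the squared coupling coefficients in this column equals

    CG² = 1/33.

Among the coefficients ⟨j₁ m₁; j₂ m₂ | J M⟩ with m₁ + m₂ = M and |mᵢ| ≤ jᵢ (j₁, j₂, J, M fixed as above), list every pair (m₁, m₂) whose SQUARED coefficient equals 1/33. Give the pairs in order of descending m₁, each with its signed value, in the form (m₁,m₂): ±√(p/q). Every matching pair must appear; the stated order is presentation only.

(3,-1): +√(1/33); (-1,3): +√(1/33)

Admissible pairs with m₁+m₂ = M = 2: (-1,3), (0,2), (1,1), (2,0), (3,-1)
  (m₁,m₂)=(3,-1): CG² = 1/33, CG = +√(1/33)   ← matches the target
  (m₁,m₂)=(2,0): CG² = 8/33, CG = +√(8/33)
  (m₁,m₂)=(1,1): CG² = 5/11, CG = +√(5/11)
  (m₁,m₂)=(0,2): CG² = 8/33, CG = +√(8/33)
  (m₁,m₂)=(-1,3): CG² = 1/33, CG = +√(1/33)   ← matches the target
Pairs with CG² = 1/33: (3,-1): +√(1/33); (-1,3): +√(1/33)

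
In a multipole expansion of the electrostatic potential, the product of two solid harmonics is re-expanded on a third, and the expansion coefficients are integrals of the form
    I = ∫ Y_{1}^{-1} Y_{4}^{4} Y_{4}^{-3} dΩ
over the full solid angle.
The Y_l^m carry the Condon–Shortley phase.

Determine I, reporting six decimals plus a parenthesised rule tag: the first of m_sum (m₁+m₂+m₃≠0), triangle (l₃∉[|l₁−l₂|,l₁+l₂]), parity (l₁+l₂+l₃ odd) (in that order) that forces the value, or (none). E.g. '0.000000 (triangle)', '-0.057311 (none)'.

Σlᵢ=9 odd — θ-integrand is odd under cosθ→−cosθ; I=0

0.000000 (parity)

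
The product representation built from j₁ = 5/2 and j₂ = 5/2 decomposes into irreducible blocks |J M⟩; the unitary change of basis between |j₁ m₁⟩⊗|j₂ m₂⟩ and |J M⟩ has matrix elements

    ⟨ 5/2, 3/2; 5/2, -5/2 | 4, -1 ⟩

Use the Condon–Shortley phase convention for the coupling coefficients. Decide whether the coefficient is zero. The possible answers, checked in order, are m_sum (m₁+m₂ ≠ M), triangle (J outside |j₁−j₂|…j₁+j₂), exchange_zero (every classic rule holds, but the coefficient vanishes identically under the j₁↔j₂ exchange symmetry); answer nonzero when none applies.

nonzero

m-sum: m₁+m₂ = 3/2+(-5/2) = -1, M = -1  ✓
triangle: |j₁−j₂| = 0 ≤ J = 4 ≤ j₁+j₂ = 5  ✓
exchange: j₁≠j₂ or m₁≠m₂ — the exchange symmetry imposes no constraint here
value check: CG = +√(1/7) = +0.377964 ≠ 0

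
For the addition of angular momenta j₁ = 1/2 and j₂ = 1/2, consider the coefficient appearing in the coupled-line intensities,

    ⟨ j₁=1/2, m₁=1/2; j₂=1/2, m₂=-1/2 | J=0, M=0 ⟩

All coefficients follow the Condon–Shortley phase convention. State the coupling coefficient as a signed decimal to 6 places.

j₁+j₂−J=1  J+j₁−j₂=0  J−j₁+j₂=0  j₁+j₂+J+1=2
(j₁±m₁, j₂±m₂, J±M) = (1,0,0,1,0,0)
P² = 1/2
sum k=0..0:
  [0] +1/1 = 1
S = 1
C² = P²·S² = 1/2 ; C = +0.707107

+0.707107  (= +√(1/2))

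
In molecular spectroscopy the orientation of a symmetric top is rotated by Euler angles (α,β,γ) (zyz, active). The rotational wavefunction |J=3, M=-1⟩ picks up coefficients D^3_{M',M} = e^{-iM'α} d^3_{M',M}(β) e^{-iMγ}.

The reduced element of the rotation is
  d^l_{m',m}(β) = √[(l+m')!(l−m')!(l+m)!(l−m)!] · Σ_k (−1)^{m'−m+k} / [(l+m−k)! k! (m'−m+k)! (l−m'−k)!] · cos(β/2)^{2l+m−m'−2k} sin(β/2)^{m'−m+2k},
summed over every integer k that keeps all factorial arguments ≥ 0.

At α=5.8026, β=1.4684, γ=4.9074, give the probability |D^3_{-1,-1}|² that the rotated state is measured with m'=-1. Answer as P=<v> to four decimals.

P=0.0661

Split into d^3_{-1,-1}(β=1.4684) × two z-phases.
With c≡cos(β/2)=0.742367 and s≡sin(β/2)=0.669993, N=[2·24·2·24]^{1/2}=48.000000
Admissible k: 0..2 (factorial args all ≥0)
  k=0: (−1)^0·48.0000/(48)·0.7424^6·0.6700^0 = +0.167383
  k=1: (−1)^1·48.0000/(6)·0.7424^4·0.6700^2 = -1.090701
  k=2: (−1)^2·48.0000/(8)·0.7424^2·0.6700^4 = +0.666302
d^3_{-1,-1}(1.4684) = +0.167383 -1.090701 +0.666302 = -0.257016
|D^3_{-1,-1}|² = |d^3_{-1,-1}(β)|² = (-0.257016)² = 0.066057 (the z-rotation phases have unit modulus)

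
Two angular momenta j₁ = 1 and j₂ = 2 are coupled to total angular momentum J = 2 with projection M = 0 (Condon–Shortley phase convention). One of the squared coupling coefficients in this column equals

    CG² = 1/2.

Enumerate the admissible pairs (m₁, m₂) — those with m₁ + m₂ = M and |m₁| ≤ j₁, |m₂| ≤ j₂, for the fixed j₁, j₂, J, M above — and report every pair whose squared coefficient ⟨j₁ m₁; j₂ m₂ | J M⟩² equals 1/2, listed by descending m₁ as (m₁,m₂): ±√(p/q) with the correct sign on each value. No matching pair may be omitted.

(1,-1): +√(1/2); (-1,1): −√(1/2)

Admissible pairs with m₁+m₂ = M = 0: (-1,1), (0,0), (1,-1)
  (m₁,m₂)=(1,-1): CG² = 1/2, CG = +√(1/2)   ← matches the target
  (m₁,m₂)=(0,0): CG² = 0/1, CG = 0
  (m₁,m₂)=(-1,1): CG² = 1/2, CG = −√(1/2)   ← matches the target
Pairs with CG² = 1/2: (1,-1): +√(1/2); (-1,1): −√(1/2)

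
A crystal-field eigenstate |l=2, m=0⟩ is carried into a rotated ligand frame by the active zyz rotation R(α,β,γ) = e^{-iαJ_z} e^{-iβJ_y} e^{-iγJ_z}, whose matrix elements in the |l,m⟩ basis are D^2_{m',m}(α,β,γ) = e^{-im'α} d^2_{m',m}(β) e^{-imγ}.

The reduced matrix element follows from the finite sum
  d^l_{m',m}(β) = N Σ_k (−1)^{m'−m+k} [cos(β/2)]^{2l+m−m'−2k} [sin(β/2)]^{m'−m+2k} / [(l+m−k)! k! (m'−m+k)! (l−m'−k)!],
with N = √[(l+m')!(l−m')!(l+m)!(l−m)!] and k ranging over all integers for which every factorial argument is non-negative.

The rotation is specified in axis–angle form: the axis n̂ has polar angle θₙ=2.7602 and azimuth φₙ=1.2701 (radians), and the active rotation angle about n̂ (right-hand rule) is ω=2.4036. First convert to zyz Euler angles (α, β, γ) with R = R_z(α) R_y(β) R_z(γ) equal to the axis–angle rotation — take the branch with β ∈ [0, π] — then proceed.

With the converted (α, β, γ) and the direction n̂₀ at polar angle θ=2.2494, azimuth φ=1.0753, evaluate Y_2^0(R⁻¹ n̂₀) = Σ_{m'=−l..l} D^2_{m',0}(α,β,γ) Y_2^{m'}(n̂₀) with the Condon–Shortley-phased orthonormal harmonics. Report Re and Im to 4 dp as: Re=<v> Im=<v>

Axis–angle → zyz. n̂ = (sinθₙcosφₙ, sinθₙsinφₙ, cosθₙ) = (+0.110244, +0.355512, -0.928147), ω = 2.4036.
R = I cosω + sinω [n̂]ₓ + (1−cosω) n̂n̂ᵀ gives
  R = [-0.718675, +0.692650, +0.061167; -0.556272, -0.519926, -0.648258; -0.417214, -0.499912, +0.758960]
β = atan2(√(R₁₃²+R₂₃²), R₃₃) = 0.709081; α = atan2(R₂₃, R₁₃) mod 2π = 4.806466; γ = atan2(R₃₂, −R₃₁) mod 2π = 5.407859
Need the full column D^2_{m',0} for m'=−2..2 at α=4.8065, β=0.7091, γ=5.4079.
cos(β/2)=0.937806, sin(β/2)=0.347160
d^2_{-2,0}: single k=2 term ⇒ +0.259633;  D = -0.255051-0.048563i
d^2_{-1,0}: k∈[1..2] ⇒ +0.701365 -0.096112 = +0.605253;  D = +0.056857-0.602577i
d^2_{0,0}: k∈[0..2] ⇒ +0.773485 -0.423979 +0.014525 = +0.364031;  D = +0.364031+0.000000i
d^2_{1,0}: k∈[0..1] ⇒ -0.701365 +0.096112 = -0.605253;  D = -0.056857-0.602577i
d^2_{2,0}: single k=0 term ⇒ +0.259633;  D = -0.255051+0.048563i
Y_2^{m'}(θ=2.2494,φ=1.0753) and Σ D·Y over m':
  (-0.2551-0.0486i)·(-0.1282-0.1958i)  (+0.0569-0.6026i)·(-0.1795+0.3321i)  (+0.3640+0.0000i)·(+0.0574+0.0000i)  (-0.0569-0.6026i)·(+0.1795+0.3321i)  (-0.2551+0.0486i)·(-0.1282+0.1958i)
Y_2^0(R⁻¹ n̂) = +0.447114-0.000000i

Re=0.4471 Im=0.0000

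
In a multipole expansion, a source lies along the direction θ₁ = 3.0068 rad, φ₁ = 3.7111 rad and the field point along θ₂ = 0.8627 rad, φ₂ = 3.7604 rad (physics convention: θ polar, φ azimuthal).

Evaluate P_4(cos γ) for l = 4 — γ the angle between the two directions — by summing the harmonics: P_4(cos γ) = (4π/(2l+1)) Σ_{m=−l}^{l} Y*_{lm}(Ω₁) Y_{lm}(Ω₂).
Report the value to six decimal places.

Addition theorem: P_4(cos γ) = (4π/9) Σ_m Y*_{lm}(Ω₁) Y_{lm}(Ω₂), m = −4…4:
  m=-4: Y*=(-0.000094, 0.000110)  Y=(-0.115812, -0.091069)  product (0.000021, -0.000004)
  m=-3: Y*=(-0.000413, 0.002982)  Y=(0.100530, 0.342341)  product (-0.001062, 0.000158)
  m=-2: Y*=(0.014850, 0.032227)  Y=(0.123794, -0.357700)  product (0.013366, -0.001322)
  m=-1: Y*=(0.205516, 0.131586)  Y=(0.007417, -0.005282)  product (0.002219, -0.000110)
  m=+0: Y*=(0.771075, -0.000000)  Y=(-0.362579, 0.000000)  product (-0.279575, 0.000000)
  m=+1: Y*=(-0.205516, 0.131586)  Y=(-0.007417, -0.005282)  product (0.002219, 0.000110)
  m=+2: Y*=(0.014850, -0.032227)  Y=(0.123794, 0.357700)  product (0.013366, 0.001322)
  m=+3: Y*=(0.000413, 0.002982)  Y=(-0.100530, 0.342341)  product (-0.001062, -0.000158)
  m=+4: Y*=(-0.000094, -0.000110)  Y=(-0.115812, 0.091069)  product (0.000021, 0.000004)
Accumulated sum (-0.250488, -0.000000); after 4π/(2l+1) scaling, (-0.349747, -0.000000) ⇒ P_4 = -0.349747

-0.349747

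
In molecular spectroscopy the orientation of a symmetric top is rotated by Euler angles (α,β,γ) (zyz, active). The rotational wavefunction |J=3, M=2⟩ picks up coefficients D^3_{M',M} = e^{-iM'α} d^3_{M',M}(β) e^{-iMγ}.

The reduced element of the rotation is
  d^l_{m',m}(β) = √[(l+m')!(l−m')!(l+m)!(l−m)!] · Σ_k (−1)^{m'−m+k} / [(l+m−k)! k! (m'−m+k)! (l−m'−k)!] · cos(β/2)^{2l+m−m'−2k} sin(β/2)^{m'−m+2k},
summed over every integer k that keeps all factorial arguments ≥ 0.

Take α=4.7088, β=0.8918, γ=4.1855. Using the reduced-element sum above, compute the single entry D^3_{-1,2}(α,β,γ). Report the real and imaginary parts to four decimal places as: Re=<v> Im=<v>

Re=-0.2863 Im=0.1642

Split into d^3_{-1,2}(β=0.8918) × two z-phases.
Half-angle: c=0.902223, s=0.431270. N=√(2·24·120·1)=75.894664
Admissible k: 3..4 (factorial args all ≥0)
  k=3: (−1)^0·75.8947/(12)·0.9022^3·0.4313^3 = +0.372580
  k=4: (−1)^1·75.8947/(24)·0.9022^1·0.4313^5 = -0.042566
d^3_{-1,2}(0.8918) = +0.372580 -0.042566 = +0.330014
Attach z-rotation phases: D = e^{-i(-1)(4.7088)}·(+0.330014)·e^{-i(2)(4.1855)} = -0.286293+0.164151i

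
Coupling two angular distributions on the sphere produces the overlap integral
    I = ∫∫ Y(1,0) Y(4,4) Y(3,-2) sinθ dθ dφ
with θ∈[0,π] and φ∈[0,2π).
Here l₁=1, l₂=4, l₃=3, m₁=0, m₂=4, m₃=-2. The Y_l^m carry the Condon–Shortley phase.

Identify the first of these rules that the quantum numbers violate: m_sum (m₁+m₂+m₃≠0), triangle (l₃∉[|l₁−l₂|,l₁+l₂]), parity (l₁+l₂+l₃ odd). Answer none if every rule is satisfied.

m_sum

azimuthal sum: 0 + 4 − 2 = 2  ✗
3 ≤ 3 ≤ 5 (triangle on l)
L = 1 + 4 + 3 = 8 (even)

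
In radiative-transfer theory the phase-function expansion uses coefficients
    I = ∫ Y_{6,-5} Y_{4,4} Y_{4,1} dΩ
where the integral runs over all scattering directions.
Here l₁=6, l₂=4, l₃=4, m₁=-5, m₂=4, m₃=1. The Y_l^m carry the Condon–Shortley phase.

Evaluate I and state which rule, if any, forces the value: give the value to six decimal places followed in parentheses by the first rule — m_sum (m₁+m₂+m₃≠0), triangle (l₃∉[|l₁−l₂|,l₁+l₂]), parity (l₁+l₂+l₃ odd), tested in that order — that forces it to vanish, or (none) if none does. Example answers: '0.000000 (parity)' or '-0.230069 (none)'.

Checks pass: Σm=0; 14 even; l₃=4∈[2,10].
(2·6+1)(2·4+1)(2·4+1) = 1053
Δ: 6! 6! 2! / 15! → 1/1261260
sum: t=2:+1/4608 t=3:−1/1296 t=4:+1/4608 = -7/20736
3j²(6 4 4; 0 0 0) = Δ·Π!·Σ² = 20/1287  (sign -1)
sum: t=6:+1/172800 = 1/172800
3j²(6 4 4; -5 4 1) = Δ·Π!·Σ² = 2/65  (sign -1)
combine: 4πI² = 1053·20/1287·2/65 = 72/143
take √, sign +1: I = 0.20016738
No selection rule forces the value: the integral is nonzero (none).

0.200167 (none)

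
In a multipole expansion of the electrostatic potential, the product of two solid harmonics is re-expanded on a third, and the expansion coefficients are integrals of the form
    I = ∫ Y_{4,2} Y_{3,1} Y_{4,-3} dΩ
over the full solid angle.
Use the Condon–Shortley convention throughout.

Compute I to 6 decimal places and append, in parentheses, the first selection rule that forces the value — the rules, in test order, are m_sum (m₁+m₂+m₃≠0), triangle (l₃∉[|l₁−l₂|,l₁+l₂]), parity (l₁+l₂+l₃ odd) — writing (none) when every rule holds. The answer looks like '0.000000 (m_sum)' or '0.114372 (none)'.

l₁+l₂+l₃=11 is odd: 3j(l;000)=0 ⇒ I=0

0.000000 (parity)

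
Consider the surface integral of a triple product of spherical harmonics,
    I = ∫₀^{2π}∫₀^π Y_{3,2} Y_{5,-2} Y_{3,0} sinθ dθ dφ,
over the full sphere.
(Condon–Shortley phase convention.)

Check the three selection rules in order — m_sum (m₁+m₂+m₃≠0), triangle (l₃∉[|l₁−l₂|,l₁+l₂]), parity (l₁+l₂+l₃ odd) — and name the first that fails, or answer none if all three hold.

parity

m₁+m₂+m₃ = 2 − 2 + 0 = 0  ✓
triangle: |3−5|=2 ≤ l₃=3 ≤ 3+5=8  ✓
parity: l₁+l₂+l₃ = 11 is odd  ✗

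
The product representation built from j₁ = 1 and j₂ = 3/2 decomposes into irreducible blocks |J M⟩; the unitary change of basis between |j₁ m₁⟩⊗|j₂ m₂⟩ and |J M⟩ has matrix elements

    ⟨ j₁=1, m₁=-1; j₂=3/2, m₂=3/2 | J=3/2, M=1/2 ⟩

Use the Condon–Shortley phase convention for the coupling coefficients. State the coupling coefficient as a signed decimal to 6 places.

triangle: 1!×1!×2!/5! = 2/120
(j±m)!: 0!×2!×3!×0!×2!×1! = 24
prefactor² = (2J+1)×Δ×N² = 8/5
  k=1: −1/(1!×0!×1!×2!×0!×0!) = -1/2
Σ = -1/2  ⇒  CG² = 8/5×(-1/2)² = 2/5
CG = −√(2/5) = -0.632456

-0.632456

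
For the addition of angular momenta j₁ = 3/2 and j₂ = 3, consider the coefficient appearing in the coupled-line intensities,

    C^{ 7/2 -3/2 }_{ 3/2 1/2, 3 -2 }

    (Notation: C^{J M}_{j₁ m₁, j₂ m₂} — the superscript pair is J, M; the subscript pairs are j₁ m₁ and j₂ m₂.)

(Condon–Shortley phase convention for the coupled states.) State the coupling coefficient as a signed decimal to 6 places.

triangle: 1!·2!·5!/9! = 240/362880
(j±m)!: 2!·1!·1!·5!·2!·5! = 57600
prefactor² = (2J+1)·Δ·N² = 6400/21
  k=0: +1/(0!·1!·1!·1!·1!·4!) = 1/24
  k=1: −1/(1!·0!·0!·0!·2!·5!) = -1/240
Σ = 3/80  ⇒  CG² = 6400/21·(3/80)² = 3/7
CG = +√(3/7) = +0.654654

+0.654654  (= +√(3/7))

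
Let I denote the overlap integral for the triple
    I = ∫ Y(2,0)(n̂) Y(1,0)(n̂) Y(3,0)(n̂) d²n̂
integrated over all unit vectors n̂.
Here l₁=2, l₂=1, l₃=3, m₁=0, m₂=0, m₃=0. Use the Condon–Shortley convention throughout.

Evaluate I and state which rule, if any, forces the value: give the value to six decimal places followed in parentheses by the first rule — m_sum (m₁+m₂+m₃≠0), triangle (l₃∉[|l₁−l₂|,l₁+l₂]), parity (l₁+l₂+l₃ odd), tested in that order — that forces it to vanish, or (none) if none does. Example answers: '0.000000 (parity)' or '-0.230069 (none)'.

0.247767 (none)

m-sum 0 ✓  L=6 even ✓  1≤3≤3 ✓
Π(2lᵢ+1) = 5×3×7 = 105
triangle coeff Δ(2,1,3) = 1/105
Σ_t [0,0]: t=0:+1/4 = 1/4
(3j)²=3/35 [(2 1 3; 0 0 0)], sign=-1
(m-triple is (0,0,0) — same symbol as above.)
⇒ 4πI² = 27/35
I = (+1)√(27/35/(4π)) = 0.24776670
No selection rule forces the value: the integral is nonzero (none).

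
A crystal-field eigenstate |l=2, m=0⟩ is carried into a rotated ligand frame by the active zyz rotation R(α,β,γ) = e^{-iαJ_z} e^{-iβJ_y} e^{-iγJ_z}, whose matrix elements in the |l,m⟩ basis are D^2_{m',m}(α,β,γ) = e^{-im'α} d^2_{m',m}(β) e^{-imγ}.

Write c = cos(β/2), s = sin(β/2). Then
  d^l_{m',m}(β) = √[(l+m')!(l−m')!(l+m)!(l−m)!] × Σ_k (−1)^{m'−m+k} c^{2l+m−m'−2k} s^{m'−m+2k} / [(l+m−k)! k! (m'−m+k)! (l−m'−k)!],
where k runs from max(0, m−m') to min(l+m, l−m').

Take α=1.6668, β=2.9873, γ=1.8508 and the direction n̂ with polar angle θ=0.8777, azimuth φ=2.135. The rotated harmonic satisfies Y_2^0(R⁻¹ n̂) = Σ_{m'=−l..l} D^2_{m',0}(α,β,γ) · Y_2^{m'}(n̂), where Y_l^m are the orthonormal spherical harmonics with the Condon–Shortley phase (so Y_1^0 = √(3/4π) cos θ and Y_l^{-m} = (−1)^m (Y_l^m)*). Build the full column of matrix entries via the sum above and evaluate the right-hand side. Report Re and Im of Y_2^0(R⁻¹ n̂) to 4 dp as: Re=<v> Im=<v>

Re=-0.0538 Im=0.0000

Need the full column D^2_{m',0} for m'=−2..2 at α=1.6668, β=2.9873, γ=1.8508.
cos(β/2)=0.077070, sin(β/2)=0.997026
d^2_{-2,0}: single k=2 term ⇒ +0.014463;  D = -0.014197-0.002760i
d^2_{-1,0}: k∈[1..2] ⇒ +0.001118 -0.187102 = -0.185984;  D = +0.017828-0.185128i
d^2_{0,0}: k∈[0..2] ⇒ +0.000035 -0.023618 +0.988156 = +0.964573;  D = +0.964573+0.000000i
d^2_{1,0}: k∈[0..1] ⇒ -0.001118 +0.187102 = +0.185984;  D = -0.017828-0.185128i
d^2_{2,0}: single k=0 term ⇒ +0.014463;  D = -0.014197+0.002760i
Y_2^{m'}(θ=0.8777,φ=2.135) and Σ D·Y over m':
  (-0.0142-0.0028i)·(-0.0979+0.2066i)  (+0.0178-0.1851i)·(-0.2030-0.3209i)  (+0.9646+0.0000i)·(+0.0709+0.0000i)  (-0.0178-0.1851i)·(+0.2030-0.3209i)  (-0.0142+0.0028i)·(-0.0979-0.2066i)
Y_2^0(R⁻¹ n̂) = -0.053775+0.000000i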